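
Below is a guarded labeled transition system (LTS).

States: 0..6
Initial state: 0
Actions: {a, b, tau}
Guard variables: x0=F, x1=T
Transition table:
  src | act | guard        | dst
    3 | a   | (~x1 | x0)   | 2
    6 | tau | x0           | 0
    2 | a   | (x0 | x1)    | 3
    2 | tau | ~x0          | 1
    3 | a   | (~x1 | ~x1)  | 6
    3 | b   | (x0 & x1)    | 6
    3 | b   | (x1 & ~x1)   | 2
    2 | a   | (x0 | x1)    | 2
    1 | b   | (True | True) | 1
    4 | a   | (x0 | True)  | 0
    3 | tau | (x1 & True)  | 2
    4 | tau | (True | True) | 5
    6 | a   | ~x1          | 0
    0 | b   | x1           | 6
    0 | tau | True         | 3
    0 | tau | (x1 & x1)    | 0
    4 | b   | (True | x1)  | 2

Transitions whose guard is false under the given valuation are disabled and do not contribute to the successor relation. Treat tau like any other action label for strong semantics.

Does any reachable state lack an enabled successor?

Answer: DEADLOCK at state 6

Analysis:
Reachable = {0,1,2,3,6}
  0: b→6  tau→0  tau→3  [deg 3]
  1: b→1  [deg 1]
  2: a→2  a→3  tau→1  [deg 3]
  3: tau→2  [deg 1]
  6: ∅  [deadlock]
trace reaching 6: b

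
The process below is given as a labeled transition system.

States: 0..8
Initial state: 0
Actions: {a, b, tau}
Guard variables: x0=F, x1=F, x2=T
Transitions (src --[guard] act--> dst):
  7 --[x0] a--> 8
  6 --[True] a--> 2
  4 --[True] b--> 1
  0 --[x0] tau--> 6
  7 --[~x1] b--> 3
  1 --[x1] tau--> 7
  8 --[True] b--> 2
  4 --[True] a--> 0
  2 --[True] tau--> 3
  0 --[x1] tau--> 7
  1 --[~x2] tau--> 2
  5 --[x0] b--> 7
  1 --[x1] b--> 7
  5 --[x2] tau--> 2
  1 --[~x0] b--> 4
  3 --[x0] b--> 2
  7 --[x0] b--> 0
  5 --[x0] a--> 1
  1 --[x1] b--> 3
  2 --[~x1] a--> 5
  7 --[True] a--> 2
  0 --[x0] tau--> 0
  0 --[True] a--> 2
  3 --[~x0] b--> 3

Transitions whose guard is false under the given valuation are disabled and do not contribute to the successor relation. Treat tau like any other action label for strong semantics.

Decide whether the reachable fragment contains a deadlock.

Reach set: {0,2,3,5}
  0: a→2  [1 exit(s)]
  2: a→5  tau→3  [2 exit(s)]
  3: b→3  [1 exit(s)]
  5: tau→2  [1 exit(s)]

Answer: DEADLOCK-FREE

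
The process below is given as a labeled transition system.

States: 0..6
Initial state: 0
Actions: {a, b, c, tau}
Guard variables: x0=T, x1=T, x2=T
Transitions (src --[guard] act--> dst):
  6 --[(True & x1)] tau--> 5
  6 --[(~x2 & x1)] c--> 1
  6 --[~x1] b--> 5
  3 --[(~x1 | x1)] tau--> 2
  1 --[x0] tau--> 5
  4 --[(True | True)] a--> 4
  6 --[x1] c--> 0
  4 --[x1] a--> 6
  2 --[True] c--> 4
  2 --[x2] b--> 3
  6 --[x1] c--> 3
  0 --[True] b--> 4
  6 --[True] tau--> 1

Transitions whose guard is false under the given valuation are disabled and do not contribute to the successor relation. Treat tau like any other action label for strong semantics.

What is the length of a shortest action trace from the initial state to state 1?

Answer: 3

Trace:
Breadth-first toward 1:
  L0 = {0}
  L1 = {4}
  L2 = {6}
  L3 = {1,3,5}
1 enters at depth 3; path b·a·tau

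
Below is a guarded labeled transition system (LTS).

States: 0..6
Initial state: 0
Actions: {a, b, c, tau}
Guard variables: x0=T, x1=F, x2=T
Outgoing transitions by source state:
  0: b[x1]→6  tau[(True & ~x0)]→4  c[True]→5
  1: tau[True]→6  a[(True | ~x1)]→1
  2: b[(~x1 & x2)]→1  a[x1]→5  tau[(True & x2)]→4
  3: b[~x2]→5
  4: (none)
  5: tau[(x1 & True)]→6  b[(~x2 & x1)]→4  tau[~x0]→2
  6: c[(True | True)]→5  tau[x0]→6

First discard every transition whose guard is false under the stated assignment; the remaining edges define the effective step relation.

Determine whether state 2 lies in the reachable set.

Answer: UNREACHABLE

Analysis:
7 transition(s) survive guard evaluation.
depth 0: {0}
depth 1: {5}  now seen {0,5}
Reach set: {0,5}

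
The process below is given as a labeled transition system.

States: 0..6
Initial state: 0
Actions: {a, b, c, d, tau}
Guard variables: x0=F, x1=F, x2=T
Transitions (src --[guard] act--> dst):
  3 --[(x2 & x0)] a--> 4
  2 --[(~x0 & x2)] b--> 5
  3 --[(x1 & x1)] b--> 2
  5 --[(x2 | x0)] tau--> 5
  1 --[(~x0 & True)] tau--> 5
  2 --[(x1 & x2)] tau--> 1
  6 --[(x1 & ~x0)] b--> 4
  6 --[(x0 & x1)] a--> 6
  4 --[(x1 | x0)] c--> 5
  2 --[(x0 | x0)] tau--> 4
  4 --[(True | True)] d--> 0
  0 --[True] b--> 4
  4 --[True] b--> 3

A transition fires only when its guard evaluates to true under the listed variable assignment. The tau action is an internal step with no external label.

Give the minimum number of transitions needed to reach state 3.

Breadth-first toward 3:
  Layer 0: {0}
  Layer 1: {4}
  Layer 2: {3}
3 enters at depth 2; path b·b

Answer: 2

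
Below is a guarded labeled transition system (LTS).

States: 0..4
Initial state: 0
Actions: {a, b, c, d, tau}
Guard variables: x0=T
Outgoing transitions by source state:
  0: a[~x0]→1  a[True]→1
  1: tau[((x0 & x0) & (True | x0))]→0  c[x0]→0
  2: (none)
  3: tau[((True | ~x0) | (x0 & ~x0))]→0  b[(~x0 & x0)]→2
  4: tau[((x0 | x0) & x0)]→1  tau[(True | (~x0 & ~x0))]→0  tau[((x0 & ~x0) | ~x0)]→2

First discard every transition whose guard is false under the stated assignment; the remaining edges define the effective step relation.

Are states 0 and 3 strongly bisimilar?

Answer: NOT BISIMILAR

Trace:
Compute ~ classes (split until stable):
  P[0] = {{0,1,2,3,4}}
  P[1] = {{0},{1},{2},{3,4}}
  P[2] = {{0},{1},{2},{3},{4}}
5 equivalence class(es) (converged in 3)
class of 0: {0}; class of 3: {3}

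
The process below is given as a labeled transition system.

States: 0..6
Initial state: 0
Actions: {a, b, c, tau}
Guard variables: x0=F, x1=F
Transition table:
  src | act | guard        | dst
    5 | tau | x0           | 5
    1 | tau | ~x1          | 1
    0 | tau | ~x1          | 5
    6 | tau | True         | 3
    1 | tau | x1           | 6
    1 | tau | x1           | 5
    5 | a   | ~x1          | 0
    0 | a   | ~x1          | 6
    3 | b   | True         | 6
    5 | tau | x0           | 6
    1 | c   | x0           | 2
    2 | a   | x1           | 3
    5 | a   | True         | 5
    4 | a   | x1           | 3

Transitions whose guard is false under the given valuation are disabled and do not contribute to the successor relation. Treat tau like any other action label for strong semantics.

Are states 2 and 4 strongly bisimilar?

Answer: BISIMILAR

Working:
Bisimulation quotient by refinement:
  π0 = {{0,1,2,3,4,5,6}}
  π1 = {{0},{1,6},{2,4},{3},{5}}
  π2 = {{0},{1},{2,4},{3},{5},{6}}
Fixed point at round 3; 6 class(es).
[2]={2,4}  [4]={2,4}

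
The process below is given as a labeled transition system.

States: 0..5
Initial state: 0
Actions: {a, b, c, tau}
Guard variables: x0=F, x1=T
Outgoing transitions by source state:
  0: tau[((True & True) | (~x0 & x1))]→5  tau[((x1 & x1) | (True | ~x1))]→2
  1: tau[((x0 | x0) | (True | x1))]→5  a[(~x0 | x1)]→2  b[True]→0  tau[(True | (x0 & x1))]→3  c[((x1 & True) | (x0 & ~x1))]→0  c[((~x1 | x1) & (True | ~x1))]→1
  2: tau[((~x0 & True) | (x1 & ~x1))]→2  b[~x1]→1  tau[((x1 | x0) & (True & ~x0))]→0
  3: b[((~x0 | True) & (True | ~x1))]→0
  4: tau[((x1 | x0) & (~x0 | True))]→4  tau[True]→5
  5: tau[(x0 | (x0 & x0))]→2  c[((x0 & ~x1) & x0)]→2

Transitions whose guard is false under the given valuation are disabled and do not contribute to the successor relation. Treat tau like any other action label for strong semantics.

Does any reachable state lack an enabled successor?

Reach set: {0,2,5}
  0: tau→2  tau→5  [2 out]
  2: tau→0  tau→2  [2 out]
  5: ∅  [deadlock]
trace reaching 5: tau

Answer: DEADLOCK at state 5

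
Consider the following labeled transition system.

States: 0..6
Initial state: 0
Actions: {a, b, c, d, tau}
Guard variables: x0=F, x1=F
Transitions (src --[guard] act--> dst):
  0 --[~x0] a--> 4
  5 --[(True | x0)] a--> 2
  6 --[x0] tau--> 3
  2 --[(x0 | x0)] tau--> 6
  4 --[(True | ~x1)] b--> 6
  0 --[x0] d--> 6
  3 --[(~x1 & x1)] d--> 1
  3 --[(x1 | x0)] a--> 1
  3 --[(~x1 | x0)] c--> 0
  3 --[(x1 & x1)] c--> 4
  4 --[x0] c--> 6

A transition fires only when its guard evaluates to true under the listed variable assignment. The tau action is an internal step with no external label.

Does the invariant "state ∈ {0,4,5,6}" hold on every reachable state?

Answer: INVARIANT HOLDS

Working:
Allowed set {0,4,5,6}
Reachable = {0,4,6}
  0: ✓
  4: ✓
  6: ✓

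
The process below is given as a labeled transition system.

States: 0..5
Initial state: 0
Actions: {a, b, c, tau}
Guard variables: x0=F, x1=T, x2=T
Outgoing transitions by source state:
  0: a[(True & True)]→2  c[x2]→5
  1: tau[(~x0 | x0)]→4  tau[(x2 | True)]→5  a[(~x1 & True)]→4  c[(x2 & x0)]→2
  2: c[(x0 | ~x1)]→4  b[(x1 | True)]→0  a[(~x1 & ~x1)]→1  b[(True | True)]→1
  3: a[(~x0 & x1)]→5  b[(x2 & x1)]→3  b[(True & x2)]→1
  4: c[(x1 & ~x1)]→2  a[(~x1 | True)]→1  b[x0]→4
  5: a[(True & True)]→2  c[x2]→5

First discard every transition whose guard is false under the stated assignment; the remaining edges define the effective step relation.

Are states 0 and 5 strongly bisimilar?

Compute ~ classes (split until stable):
  P[0] = {{0,1,2,3,4,5}}
  P[1] = {{0,5},{1},{2},{3},{4}}
Fixed point at round 2; 5 class(es).
0∈{0,5}, 5∈{0,5}

Answer: BISIMILAR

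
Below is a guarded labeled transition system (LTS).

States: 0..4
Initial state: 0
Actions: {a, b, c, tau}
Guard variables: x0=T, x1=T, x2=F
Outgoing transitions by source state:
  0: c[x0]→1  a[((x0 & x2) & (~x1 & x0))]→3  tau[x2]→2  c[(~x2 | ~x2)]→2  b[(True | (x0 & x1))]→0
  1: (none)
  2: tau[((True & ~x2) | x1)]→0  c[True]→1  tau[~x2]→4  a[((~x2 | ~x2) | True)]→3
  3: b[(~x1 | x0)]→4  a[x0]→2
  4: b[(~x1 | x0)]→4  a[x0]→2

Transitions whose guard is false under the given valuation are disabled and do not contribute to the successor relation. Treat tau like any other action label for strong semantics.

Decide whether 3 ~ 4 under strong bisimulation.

Refine partition for ~:
  round 0: {{0,1,2,3,4}}
  round 1: {{0},{1},{2},{3,4}}
4 equivalence class(es) (converged in 2)
[3]={3,4}  [4]={3,4}

Answer: BISIMILAR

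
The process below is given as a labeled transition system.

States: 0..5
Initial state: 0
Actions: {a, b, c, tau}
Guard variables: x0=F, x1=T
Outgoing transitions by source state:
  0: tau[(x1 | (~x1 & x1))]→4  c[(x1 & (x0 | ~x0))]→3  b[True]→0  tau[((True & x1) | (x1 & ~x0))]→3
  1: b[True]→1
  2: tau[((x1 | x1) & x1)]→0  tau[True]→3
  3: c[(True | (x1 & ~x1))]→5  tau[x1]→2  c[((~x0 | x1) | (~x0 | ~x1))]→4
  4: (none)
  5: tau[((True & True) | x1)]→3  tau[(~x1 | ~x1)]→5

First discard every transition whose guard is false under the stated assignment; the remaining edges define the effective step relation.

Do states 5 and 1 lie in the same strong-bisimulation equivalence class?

Bisimulation quotient by refinement:
  π0 = {{0,1,2,3,4,5}}
  π1 = {{0},{1},{2,5},{3},{4}}
  π2 = {{0},{1},{2},{3},{4},{5}}
6 equivalence class(es) (converged in 3)
5∈{5}, 1∈{1}

Answer: NOT BISIMILAR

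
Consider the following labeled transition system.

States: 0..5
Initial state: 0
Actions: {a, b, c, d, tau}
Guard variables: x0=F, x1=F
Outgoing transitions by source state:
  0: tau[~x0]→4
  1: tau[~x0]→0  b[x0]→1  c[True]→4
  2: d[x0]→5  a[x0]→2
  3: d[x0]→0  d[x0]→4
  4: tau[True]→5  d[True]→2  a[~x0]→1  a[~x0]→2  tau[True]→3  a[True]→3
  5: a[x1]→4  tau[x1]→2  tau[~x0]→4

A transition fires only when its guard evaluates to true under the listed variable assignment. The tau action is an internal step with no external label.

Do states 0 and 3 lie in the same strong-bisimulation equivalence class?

Refine partition for ~:
  P[0] = {{0,1,2,3,4,5}}
  P[1] = {{0,5},{1},{2,3},{4}}
4 equivalence class(es) (converged in 2)
0∈{0,5}, 3∈{2,3}

Answer: NOT BISIMILAR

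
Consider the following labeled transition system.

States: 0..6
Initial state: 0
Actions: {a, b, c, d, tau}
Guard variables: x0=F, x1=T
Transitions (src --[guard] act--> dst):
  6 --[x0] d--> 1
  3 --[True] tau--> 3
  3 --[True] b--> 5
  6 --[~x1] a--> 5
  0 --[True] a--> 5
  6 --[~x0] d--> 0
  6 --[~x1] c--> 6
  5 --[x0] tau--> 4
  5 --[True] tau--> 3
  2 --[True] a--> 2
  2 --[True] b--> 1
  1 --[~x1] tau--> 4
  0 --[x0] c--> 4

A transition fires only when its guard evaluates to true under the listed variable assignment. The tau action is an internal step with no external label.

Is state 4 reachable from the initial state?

After dropping false guards: 7 live edges.
L0 = {0}
L1 = {5}  cumulative {0,5}
L2 = {3}  cumulative {0,3,5}
Reach set: {0,3,5}

Answer: UNREACHABLE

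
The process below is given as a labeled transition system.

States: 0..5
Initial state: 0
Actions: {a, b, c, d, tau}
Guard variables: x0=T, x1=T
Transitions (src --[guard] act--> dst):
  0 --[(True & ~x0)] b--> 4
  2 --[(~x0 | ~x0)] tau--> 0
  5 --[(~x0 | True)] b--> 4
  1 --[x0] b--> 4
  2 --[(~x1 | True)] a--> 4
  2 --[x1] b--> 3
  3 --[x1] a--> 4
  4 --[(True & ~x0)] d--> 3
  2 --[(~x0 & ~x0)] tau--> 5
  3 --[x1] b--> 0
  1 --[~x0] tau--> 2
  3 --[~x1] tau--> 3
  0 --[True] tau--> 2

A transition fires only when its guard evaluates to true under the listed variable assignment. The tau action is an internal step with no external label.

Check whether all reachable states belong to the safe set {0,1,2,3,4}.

Answer: INVARIANT HOLDS

Trace:
Inv-set: {0,1,2,3,4}
Reach set: {0,2,3,4}
  0: ok
  2: ok
  3: ok
  4: ok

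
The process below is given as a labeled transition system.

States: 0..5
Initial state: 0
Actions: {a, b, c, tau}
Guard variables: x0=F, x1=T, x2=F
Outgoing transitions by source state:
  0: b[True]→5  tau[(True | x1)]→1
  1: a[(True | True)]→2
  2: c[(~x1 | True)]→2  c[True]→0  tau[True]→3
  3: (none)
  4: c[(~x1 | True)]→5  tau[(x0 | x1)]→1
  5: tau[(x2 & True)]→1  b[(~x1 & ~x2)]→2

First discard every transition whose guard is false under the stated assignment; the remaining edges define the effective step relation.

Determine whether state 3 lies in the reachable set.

Answer: REACHABLE

Analysis:
Guard filter leaves 8 enabled edge(s).
depth 0: {0}
depth 1: {1,5}  total {0,1,5}
depth 2: {2}  total {0,1,2,5}
depth 3: {3}  total {0,1,2,3,5}
Reachable = {0,1,2,3,5}
Path to 3: tau·a·tau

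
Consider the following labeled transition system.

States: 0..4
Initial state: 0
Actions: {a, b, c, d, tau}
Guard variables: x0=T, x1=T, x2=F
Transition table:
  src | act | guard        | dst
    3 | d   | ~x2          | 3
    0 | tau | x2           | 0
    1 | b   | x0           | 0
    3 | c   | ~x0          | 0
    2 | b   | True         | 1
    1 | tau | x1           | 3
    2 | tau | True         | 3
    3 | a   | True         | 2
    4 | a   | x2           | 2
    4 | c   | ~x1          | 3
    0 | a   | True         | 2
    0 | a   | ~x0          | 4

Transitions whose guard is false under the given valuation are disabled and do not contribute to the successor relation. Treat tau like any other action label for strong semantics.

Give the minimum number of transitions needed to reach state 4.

Layered search for 4:
  L0 = {0}
  L1 = {2}
  L2 = {1,3}
4 never appears.

Answer: UNREACHABLE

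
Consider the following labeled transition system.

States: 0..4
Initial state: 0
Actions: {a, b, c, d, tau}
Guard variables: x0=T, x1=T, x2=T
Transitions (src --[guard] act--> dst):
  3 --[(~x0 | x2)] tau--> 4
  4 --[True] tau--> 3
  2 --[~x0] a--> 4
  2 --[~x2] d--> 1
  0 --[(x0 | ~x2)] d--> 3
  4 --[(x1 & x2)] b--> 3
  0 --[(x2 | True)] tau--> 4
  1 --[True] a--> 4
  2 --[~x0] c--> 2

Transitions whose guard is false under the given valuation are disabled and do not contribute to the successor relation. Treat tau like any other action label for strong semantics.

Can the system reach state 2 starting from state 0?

After dropping false guards: 6 live edges.
depth 0: {0}
depth 1: {3,4}  now seen {0,3,4}
Reachable = {0,3,4}

Answer: UNREACHABLE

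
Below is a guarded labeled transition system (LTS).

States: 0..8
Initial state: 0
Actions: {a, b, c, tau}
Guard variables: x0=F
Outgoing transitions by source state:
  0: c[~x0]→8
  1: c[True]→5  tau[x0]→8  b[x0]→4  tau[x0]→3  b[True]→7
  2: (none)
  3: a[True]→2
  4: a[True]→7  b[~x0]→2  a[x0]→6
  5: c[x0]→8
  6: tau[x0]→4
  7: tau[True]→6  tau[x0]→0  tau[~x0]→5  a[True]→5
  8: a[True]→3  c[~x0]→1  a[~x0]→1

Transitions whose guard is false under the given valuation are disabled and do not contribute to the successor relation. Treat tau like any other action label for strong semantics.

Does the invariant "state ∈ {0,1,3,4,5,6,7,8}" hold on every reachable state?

Answer: INVARIANT VIOLATED at state 2

Working:
Inv-set: {0,1,3,4,5,6,7,8}
Reachable = {0,1,2,3,5,6,7,8}
  0: ok
  1: ok
  2: VIOLATES
  3: ok
  5: ok
  6: ok
  7: ok
  8: ok
witness against invariant: c·a·a → 2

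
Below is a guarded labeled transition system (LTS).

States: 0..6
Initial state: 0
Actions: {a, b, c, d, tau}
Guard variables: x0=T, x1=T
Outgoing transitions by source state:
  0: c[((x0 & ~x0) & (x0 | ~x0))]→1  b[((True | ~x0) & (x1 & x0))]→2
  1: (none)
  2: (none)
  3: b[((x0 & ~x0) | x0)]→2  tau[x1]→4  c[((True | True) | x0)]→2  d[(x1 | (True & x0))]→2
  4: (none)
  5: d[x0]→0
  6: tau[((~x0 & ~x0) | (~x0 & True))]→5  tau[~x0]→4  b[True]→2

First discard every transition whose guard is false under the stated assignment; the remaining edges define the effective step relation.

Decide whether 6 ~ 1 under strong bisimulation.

Compute ~ classes (split until stable):
  P[0] = {{0,1,2,3,4,5,6}}
  P[1] = {{0,6},{1,2,4},{3},{5}}
Fixed point at round 2; 4 class(es).
class of 6: {0,6}; class of 1: {1,2,4}

Answer: NOT BISIMILAR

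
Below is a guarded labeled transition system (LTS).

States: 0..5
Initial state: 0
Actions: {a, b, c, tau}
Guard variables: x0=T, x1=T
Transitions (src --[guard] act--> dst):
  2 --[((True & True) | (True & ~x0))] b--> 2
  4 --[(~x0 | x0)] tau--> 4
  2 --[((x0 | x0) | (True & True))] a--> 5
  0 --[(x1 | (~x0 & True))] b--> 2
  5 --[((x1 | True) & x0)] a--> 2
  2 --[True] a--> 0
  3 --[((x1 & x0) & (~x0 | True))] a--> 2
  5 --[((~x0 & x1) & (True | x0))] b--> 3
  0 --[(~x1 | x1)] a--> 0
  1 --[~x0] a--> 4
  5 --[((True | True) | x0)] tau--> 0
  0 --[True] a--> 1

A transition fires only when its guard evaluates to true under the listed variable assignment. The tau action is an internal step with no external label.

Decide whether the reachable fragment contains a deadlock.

Reachable = {0,1,2,5}
  0: a→0  a→1  b→2  [deg 3]
  1: ∅  [STUCK]
  2: a→0  a→5  b→2  [deg 3]
  5: a→2  tau→0  [deg 2]
Path to 1: a

Answer: DEADLOCK at state 1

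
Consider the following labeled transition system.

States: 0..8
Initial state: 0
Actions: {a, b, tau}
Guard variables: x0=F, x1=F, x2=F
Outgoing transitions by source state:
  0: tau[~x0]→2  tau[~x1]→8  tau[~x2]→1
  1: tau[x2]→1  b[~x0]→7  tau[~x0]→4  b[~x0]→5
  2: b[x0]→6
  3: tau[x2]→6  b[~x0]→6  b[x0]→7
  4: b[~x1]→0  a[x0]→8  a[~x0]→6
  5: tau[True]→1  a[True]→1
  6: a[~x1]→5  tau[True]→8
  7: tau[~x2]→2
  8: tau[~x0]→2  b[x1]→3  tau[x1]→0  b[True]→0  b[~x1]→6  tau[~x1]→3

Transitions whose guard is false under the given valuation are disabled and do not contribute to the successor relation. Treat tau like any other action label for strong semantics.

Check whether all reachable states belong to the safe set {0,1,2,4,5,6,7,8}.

Answer: INVARIANT VIOLATED at state 3

Trace:
Allowed set {0,1,2,4,5,6,7,8}
Reach set: {0,1,2,3,4,5,6,7,8}
  0: safe
  1: safe
  2: safe
  3: VIOLATES
  4: safe
  5: safe
  6: safe
  7: safe
  8: safe
witness against invariant: tau·tau → 3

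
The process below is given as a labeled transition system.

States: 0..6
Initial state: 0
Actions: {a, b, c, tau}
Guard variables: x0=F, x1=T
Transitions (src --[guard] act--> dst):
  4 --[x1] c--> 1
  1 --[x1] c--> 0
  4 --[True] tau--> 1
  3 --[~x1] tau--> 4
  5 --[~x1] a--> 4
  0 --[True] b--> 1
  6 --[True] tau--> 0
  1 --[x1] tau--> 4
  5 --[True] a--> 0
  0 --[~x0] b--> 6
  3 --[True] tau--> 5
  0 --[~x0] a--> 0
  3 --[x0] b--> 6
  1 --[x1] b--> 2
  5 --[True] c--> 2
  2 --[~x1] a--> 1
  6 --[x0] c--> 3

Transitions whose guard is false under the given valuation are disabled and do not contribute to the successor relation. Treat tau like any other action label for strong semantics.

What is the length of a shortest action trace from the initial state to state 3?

Breadth-first toward 3:
  Layer 0: {0}
  Layer 1: {1,6}
  Layer 2: {2,4}
3 never appears.

Answer: UNREACHABLE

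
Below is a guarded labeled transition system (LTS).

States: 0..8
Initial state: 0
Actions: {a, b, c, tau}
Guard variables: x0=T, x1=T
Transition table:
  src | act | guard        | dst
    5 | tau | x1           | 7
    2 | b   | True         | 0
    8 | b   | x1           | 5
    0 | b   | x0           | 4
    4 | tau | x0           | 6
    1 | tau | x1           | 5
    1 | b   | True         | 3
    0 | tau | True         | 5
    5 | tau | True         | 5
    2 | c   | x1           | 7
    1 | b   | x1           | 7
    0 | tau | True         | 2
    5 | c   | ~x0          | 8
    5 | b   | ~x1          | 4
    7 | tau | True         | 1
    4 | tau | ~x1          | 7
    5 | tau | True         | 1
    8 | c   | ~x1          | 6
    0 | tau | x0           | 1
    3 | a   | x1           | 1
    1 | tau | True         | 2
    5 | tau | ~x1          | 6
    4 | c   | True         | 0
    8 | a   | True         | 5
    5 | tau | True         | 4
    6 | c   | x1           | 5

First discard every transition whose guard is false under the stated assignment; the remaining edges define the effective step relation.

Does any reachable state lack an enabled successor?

Answer: DEADLOCK-FREE

Analysis:
R = {0,1,2,3,4,5,6,7}
  0: b→4  tau→1  tau→2  tau→5  [4 out]
  1: b→3  b→7  tau→2  tau→5  [4 out]
  2: b→0  c→7  [2 out]
  3: a→1  [1 out]
  4: c→0  tau→6  [2 out]
  5: tau→1  tau→4  tau→5  tau→7  [4 out]
  6: c→5  [1 out]
  7: tau→1  [1 out]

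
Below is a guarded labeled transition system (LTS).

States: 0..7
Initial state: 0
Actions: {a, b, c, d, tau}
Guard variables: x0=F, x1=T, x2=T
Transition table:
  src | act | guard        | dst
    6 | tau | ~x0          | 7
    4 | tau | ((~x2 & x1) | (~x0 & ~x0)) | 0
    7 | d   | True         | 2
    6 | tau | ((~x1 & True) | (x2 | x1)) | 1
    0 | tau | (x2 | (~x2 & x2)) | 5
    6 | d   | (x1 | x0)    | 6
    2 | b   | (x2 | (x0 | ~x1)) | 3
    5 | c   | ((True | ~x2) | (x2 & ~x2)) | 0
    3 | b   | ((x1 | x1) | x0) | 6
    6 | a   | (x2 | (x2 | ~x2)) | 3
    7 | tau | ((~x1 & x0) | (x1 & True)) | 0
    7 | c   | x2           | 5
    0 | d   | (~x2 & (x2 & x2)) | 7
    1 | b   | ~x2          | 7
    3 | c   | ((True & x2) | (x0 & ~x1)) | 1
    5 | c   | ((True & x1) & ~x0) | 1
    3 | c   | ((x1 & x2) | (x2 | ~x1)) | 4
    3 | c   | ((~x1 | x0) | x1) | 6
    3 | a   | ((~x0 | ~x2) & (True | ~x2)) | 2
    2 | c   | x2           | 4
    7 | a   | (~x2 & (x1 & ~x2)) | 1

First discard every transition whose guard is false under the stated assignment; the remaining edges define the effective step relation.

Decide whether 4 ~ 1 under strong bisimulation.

Refine partition for ~:
  round 0: {{0,1,2,3,4,5,6,7}}
  round 1: {{0,4},{1},{2},{3},{5},{6},{7}}
  round 2: {{0},{1},{2},{3},{4},{5},{6},{7}}
Fixed point at round 3; 8 class(es).
class of 4: {4}; class of 1: {1}

Answer: NOT BISIMILAR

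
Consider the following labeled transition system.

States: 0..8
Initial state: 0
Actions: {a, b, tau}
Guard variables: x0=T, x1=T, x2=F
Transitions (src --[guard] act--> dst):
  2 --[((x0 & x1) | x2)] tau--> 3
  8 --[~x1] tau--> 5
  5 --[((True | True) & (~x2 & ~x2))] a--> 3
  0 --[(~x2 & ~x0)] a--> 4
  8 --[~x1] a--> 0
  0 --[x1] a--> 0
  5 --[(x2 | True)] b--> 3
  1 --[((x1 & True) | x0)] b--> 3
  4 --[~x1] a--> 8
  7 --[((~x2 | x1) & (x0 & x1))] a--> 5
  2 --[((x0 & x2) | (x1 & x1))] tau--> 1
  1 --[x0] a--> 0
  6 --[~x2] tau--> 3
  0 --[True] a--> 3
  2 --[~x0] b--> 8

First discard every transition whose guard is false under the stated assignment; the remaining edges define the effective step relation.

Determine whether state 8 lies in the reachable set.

Guard filter leaves 10 enabled edge(s).
Layer 0: {0}
Layer 1: {3}  total {0,3}
Reach set: {0,3}

Answer: UNREACHABLE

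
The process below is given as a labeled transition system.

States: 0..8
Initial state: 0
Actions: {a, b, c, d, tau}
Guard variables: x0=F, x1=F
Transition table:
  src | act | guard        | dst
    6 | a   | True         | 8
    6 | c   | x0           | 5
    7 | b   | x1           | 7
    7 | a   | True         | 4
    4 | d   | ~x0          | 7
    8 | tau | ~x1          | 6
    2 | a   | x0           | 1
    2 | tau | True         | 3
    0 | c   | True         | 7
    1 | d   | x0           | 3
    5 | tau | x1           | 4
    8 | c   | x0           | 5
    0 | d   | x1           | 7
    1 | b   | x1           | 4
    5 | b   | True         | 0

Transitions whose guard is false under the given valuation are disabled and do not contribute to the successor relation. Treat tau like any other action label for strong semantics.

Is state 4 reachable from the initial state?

7 transition(s) survive guard evaluation.
L0 = {0}
L1 = {7}  total {0,7}
L2 = {4}  total {0,4,7}
Reach set: {0,4,7}
witness 4: c·a

Answer: REACHABLE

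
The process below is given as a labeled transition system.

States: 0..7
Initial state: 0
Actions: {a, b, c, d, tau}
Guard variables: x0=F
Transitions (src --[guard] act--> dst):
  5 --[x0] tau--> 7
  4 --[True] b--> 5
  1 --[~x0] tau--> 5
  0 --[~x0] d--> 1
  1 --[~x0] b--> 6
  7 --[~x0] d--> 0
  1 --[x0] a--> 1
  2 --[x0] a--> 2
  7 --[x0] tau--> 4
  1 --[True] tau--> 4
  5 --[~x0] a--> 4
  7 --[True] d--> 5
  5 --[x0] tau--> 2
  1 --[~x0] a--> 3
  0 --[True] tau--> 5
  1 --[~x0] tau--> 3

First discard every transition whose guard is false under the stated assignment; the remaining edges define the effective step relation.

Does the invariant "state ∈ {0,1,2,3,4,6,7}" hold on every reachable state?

Answer: INVARIANT VIOLATED at state 5

Trace:
Allowed set {0,1,2,3,4,6,7}
Reachable = {0,1,3,4,5,6}
  0: ok
  1: ok
  3: ok
  4: ok
  5: outside
  6: ok
witness against invariant: tau → 5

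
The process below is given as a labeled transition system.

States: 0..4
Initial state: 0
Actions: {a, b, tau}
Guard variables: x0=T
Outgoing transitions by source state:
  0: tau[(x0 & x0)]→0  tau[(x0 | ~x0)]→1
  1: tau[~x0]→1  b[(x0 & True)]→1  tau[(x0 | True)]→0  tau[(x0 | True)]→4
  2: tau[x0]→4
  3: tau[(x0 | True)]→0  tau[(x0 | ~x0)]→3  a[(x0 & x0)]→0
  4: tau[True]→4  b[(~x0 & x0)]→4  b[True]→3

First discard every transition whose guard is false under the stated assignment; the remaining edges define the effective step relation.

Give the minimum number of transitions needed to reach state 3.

Breadth-first toward 3:
  depth 0: {0}
  depth 1: {1}
  depth 2: {4}
  depth 3: {3}
3 enters at depth 3; path tau·tau·b

Answer: 3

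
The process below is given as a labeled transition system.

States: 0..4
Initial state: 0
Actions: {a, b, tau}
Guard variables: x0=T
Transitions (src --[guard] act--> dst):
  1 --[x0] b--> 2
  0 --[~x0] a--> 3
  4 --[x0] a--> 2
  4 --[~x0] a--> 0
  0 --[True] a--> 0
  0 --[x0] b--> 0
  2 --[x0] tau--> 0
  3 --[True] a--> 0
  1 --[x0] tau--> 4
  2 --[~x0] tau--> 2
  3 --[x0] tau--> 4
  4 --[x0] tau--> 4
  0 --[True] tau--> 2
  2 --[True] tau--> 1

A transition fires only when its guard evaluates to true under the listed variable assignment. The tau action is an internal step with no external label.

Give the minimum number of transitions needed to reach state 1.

Answer: 2

Trace:
Layered search for 1:
  L0 = {0}
  L1 = {2}
  L2 = {1}
first hit 1 at d=2 via tau·tau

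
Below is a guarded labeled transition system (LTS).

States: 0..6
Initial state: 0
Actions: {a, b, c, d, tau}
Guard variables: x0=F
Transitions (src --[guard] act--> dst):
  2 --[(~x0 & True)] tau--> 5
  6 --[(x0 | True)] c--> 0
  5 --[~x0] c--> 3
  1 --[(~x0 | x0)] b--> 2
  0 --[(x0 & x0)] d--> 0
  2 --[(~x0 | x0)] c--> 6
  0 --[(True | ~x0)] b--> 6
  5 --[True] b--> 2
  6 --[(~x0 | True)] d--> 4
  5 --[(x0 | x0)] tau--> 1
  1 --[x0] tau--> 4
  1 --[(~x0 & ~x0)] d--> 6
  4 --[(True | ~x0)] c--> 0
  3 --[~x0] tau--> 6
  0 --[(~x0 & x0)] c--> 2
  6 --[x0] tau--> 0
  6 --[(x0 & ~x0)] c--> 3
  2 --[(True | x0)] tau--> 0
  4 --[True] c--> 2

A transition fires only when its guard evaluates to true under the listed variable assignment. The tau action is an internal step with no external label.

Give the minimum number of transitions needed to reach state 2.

Answer: 3

Analysis:
BFS to 2:
  depth 0: {0}
  depth 1: {6}
  depth 2: {4}
  depth 3: {2}
first hit 2 at d=3 via b·d·c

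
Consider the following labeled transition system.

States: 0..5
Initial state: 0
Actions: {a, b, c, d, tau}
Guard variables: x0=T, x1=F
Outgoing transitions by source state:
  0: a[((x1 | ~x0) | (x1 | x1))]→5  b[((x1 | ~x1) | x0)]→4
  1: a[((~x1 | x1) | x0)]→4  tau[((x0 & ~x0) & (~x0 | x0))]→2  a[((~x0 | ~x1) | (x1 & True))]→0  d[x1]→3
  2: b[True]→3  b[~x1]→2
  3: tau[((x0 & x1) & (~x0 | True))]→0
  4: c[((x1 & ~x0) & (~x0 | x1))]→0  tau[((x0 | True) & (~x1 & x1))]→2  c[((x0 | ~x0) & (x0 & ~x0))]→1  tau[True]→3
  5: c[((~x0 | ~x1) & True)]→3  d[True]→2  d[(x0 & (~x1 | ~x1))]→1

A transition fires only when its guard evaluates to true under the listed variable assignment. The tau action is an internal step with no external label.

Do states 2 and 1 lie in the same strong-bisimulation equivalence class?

Answer: NOT BISIMILAR

Trace:
Refine partition for ~:
  round 0: {{0,1,2,3,4,5}}
  round 1: {{0,2},{1},{3},{4},{5}}
  round 2: {{0},{1},{2},{3},{4},{5}}
stable after 3 split(s): 6 block(s)
2∈{2}, 1∈{1}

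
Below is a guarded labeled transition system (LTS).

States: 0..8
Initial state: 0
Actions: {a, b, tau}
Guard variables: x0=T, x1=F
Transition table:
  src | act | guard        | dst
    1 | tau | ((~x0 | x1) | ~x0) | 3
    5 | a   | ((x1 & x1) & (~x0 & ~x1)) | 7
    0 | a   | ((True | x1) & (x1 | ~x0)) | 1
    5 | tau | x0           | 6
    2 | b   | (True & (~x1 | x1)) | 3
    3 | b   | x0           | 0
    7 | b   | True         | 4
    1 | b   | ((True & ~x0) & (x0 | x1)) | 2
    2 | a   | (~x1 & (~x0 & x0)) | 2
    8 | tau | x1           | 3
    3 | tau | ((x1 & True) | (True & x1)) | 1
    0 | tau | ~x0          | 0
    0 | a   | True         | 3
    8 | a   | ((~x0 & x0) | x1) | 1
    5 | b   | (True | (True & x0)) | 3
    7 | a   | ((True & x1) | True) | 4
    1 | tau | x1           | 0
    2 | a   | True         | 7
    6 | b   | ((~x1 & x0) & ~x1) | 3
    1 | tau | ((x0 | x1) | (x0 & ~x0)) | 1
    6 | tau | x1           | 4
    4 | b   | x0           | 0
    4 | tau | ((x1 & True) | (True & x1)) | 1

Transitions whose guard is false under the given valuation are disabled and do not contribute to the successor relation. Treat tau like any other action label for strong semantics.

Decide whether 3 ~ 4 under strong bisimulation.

Answer: BISIMILAR

Analysis:
Refine partition for ~:
  π0 = {{0,1,2,3,4,5,6,7,8}}
  π1 = {{0},{1},{2,7},{3,4,6},{5},{8}}
  π2 = {{0},{1},{2},{3,4},{5},{6},{7},{8}}
Fixed point at round 3; 8 class(es).
3∈{3,4}, 4∈{3,4}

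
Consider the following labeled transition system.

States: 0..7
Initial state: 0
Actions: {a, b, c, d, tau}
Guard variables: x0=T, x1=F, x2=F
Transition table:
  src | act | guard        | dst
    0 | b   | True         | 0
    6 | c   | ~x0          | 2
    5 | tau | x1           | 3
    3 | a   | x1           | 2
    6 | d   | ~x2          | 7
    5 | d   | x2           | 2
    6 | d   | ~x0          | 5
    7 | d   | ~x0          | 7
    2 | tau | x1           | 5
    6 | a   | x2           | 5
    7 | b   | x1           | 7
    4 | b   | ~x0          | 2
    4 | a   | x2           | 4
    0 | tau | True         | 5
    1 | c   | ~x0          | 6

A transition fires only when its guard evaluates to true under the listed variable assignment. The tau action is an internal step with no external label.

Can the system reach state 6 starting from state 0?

Answer: UNREACHABLE

Analysis:
3 transition(s) survive guard evaluation.
depth 0: {0}
depth 1: {5}  total {0,5}
Reachable = {0,5}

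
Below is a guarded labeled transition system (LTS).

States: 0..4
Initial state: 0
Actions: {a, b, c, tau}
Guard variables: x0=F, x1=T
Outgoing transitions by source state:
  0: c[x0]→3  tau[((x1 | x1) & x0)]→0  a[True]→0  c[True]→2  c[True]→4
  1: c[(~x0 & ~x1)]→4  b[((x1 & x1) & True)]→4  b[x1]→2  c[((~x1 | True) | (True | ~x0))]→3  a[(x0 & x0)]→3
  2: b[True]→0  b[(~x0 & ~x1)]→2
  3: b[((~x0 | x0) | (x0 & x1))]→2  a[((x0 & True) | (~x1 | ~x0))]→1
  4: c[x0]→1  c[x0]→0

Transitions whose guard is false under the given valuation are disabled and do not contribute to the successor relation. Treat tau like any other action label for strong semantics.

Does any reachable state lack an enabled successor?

Answer: DEADLOCK at state 4

Trace:
R = {0,2,4}
  0: a→0  c→2  c→4  [deg 3]
  2: b→0  [deg 1]
  4: ∅  [deadlock]
witness 4: c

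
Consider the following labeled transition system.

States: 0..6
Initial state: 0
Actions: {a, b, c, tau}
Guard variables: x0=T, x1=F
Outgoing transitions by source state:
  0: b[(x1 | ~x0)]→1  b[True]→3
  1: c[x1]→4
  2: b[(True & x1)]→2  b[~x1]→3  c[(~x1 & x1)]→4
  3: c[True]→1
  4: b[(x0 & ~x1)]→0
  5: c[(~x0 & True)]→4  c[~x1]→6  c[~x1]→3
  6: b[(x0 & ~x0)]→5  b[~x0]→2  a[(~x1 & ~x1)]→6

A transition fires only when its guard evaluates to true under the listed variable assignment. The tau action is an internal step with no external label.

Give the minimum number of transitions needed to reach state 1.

BFS to 1:
  L0 = {0}
  L1 = {3}
  L2 = {1}
1 enters at depth 2; path b·c

Answer: 2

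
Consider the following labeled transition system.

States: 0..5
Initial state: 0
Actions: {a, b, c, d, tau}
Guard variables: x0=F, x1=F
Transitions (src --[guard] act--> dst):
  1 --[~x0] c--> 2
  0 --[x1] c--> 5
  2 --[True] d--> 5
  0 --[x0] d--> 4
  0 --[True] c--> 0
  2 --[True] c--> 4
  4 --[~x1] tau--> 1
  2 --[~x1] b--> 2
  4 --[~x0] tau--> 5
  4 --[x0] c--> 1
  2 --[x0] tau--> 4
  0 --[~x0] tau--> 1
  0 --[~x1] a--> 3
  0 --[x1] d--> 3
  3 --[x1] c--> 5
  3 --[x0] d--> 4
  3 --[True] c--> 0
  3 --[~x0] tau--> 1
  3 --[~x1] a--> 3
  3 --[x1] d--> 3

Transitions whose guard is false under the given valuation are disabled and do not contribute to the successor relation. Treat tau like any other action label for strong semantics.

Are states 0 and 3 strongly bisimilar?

Compute ~ classes (split until stable):
  π0 = {{0,1,2,3,4,5}}
  π1 = {{0,3},{1},{2},{4},{5}}
5 equivalence class(es) (converged in 2)
0∈{0,3}, 3∈{0,3}

Answer: BISIMILAR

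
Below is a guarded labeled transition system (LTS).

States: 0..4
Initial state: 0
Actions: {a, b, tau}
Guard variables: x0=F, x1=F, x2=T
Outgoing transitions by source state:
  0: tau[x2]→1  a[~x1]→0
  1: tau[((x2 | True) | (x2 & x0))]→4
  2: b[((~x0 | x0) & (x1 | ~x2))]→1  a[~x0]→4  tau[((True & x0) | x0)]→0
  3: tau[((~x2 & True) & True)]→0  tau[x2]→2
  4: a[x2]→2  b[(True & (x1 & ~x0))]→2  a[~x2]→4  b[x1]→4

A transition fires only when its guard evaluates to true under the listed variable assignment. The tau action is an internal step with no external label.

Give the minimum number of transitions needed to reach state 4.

Layered search for 4:
  Layer 0: {0}
  Layer 1: {1}
  Layer 2: {4}
4 enters at depth 2; path tau·tau

Answer: 2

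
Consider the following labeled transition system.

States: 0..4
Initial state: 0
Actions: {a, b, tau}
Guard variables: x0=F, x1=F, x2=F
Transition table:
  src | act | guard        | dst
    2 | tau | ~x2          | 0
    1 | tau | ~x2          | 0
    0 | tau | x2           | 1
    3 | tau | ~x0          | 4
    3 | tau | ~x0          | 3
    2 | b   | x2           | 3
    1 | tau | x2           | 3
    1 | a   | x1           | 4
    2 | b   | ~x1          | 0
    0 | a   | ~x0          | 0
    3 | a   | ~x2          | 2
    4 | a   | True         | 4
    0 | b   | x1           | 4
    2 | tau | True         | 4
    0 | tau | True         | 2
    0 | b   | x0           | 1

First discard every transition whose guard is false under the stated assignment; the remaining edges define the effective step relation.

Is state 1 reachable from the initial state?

Answer: UNREACHABLE

Working:
Guard filter leaves 10 enabled edge(s).
depth 0: {0}
depth 1: {2}  now seen {0,2}
depth 2: {4}  now seen {0,2,4}
Reachable = {0,2,4}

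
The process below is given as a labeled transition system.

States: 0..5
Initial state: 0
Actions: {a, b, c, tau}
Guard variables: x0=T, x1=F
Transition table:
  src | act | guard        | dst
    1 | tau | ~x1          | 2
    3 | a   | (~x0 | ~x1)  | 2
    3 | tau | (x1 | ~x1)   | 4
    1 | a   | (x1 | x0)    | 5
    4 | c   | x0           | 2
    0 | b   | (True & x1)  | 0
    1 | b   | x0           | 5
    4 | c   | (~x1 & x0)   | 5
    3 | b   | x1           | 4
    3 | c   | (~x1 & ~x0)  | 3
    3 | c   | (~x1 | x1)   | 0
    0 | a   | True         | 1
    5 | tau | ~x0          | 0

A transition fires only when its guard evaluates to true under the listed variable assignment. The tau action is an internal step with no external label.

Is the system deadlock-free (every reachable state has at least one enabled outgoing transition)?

R = {0,1,2,5}
  0: a→1  [1 exit(s)]
  1: a→5  b→5  tau→2  [3 exit(s)]
  2: ∅  [STUCK]
  5: ∅  [STUCK]
witness 2: a·tau

Answer: DEADLOCK at state 2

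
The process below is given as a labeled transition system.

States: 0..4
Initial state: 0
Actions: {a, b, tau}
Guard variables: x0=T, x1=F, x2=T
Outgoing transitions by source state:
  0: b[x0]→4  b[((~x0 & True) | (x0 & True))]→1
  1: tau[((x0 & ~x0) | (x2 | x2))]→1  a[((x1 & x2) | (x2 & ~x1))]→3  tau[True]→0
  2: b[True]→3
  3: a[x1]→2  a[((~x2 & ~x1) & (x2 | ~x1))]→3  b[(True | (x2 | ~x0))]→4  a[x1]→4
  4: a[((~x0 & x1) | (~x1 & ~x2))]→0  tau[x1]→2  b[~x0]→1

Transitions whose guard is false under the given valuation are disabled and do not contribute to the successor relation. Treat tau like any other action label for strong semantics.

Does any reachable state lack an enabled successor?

Reach set: {0,1,3,4}
  0: b→1  b→4  [deg 2]
  1: a→3  tau→0  tau→1  [deg 3]
  3: b→4  [deg 1]
  4: ∅  [no exit]
trace reaching 4: b

Answer: DEADLOCK at state 4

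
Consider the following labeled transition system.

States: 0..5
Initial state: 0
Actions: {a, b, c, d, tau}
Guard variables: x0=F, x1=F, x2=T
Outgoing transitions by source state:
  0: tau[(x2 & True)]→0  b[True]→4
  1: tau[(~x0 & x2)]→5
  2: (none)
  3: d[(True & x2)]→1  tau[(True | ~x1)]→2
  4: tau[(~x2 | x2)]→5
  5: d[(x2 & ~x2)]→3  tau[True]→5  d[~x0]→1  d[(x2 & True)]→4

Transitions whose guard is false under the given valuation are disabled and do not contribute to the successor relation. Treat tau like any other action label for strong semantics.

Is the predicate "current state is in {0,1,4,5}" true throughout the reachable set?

Answer: INVARIANT HOLDS

Working:
Allowed set {0,1,4,5}
Reach set: {0,1,4,5}
  0: ok
  1: ok
  4: ok
  5: ok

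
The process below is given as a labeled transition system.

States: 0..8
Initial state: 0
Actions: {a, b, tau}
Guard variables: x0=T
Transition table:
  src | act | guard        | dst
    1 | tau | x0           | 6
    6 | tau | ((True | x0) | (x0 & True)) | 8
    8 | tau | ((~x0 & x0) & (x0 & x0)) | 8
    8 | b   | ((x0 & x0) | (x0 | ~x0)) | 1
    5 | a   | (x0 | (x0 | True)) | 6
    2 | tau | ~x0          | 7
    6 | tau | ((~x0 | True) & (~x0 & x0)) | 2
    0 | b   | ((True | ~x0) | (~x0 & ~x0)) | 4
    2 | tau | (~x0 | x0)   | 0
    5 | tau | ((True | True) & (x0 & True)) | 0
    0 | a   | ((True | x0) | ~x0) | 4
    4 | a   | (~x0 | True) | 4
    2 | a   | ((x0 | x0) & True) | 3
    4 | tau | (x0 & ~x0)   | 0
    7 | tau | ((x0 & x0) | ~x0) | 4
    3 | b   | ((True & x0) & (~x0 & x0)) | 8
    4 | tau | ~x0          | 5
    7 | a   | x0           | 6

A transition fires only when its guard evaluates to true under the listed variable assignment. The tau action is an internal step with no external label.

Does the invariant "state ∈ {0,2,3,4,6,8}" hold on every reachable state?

Answer: INVARIANT HOLDS

Analysis:
Allowed set {0,2,3,4,6,8}
Reach set: {0,4}
  0: ✓
  4: ✓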